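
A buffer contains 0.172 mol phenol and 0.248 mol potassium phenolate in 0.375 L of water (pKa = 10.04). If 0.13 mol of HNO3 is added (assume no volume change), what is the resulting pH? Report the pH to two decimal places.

Added H+ converts C6H5O- to C6H5OH: C6H5OH → 0.302 mol, C6H5O- → 0.118 mol.
Henderson–Hasselbalch with mole ratio 0.118/0.302: pH = 10.04 + (-0.408)

pH = 9.63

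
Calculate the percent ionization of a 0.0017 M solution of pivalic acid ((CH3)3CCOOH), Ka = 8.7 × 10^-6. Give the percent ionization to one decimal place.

6.9%

(CH3)3CCOOH ⇌ (CH3)3CCOO- + H+; let x = [H+] at equilibrium.
Ka = x²/(C₀ − x); solving the quadratic gives x = 1.17 × 10^-4 M.
Fraction ionized = 1.17 × 10^-4 / 0.0017 = 0.0688 → 6.9%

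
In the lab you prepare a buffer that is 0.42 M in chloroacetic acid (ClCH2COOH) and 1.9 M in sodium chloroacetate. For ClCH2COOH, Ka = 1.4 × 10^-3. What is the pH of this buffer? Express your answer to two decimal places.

pH = 3.51

pKa = −log(1.4 × 10^-3) = 2.854
Using pH = pKa + log([base]/[acid]) with [base]/[acid] = 1.9/0.42:
pH = 2.854 + (+0.656) = 3.51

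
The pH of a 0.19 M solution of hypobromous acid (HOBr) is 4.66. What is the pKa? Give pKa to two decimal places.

pKa = 8.60

[H+] = 10^(-4.66) = 2.19 × 10^-5 M
At equilibrium [HA] = 0.19 − 2.19 × 10^-5 = 1.90 × 10^-1 M
Ka = [H+][A-]/[HA] = (2.19 × 10^-5)² / 1.90 × 10^-1 = 2.52 × 10^-9
pKa = -log(2.52 × 10^-9) = 8.60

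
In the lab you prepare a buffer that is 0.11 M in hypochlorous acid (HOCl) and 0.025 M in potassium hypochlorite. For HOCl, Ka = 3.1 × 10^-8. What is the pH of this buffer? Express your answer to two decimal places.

pKa = −log(3.1 × 10^-8) = 7.509
Using pH = pKa + log([base]/[acid]) with [base]/[acid] = 0.025/0.11:
pH = 7.509 + (-0.643) = 6.87

pH = 6.87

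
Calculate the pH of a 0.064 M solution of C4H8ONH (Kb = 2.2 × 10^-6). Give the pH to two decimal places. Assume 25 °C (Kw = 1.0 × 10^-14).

pH = 10.57

C4H8ONH + H2O ⇌ C4H8ONH2+ + OH-
Kb = [OH-]²/(0.064 − [OH-]) = 2.2 × 10^-6
Neglecting [OH-] in the denominator: [OH-] = √(2.2 × 10^-6 × 0.064) = 3.75 × 10^-4 M
Check: 0.59% ionized — well under 5%, approximation valid.
pOH = −log(3.75 × 10^-4) = 3.43; pH = 14.00 − 3.43 = 10.57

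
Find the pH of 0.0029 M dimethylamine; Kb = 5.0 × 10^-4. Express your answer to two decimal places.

(CH3)2NH + H2O ⇌ (CH3)2NH2+ + OH-
Kb = x²/(0.0029 − x) = 5.0 × 10^-4
The 5% rule fails; solving x² + Kb·x − Kb·C₀ = 0 exactly:
x = [−0.0005 + √(0.0005² + 5.8e-06)]/2 = 9.80 × 10^-4 M
pOH = 3.01, so pH = 14.00 − pOH = 10.99

pH = 10.99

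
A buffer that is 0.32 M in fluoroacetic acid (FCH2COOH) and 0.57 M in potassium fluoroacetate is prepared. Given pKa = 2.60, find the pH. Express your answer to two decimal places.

Using pH = pKa + log([base]/[acid]) with [base]/[acid] = 0.57/0.32:
pH = 2.60 + (+0.251) = 2.85

pH = 2.85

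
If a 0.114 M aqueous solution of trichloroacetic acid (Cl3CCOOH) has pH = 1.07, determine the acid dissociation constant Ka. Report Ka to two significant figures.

[H+] = 10^(-1.07) = 8.51 × 10^-2 M
At equilibrium [HA] = 0.114 − 8.51 × 10^-2 = 2.89 × 10^-2 M
Ka = [H+][A-]/[HA] = (8.51 × 10^-2)² / 2.89 × 10^-2 = 2.5 × 10^-1

Ka = 2.5 × 10^-1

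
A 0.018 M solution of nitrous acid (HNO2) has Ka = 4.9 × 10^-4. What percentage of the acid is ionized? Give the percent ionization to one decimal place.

HNO2 ⇌ NO2- + H+; let x = [H+] at equilibrium.
Solve x² + 0.00049x − 8.82e-06 = 0 → x = 2.73 × 10^-3 M
Fraction ionized = 2.73 × 10^-3 / 0.018 = 0.1517 → 15.2%

15.2%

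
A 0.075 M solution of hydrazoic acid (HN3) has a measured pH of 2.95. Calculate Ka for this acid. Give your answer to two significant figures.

[H+] = 10^(-2.95) = 1.12 × 10^-3 M
At equilibrium [HA] = 0.075 − 1.12 × 10^-3 = 7.39 × 10^-2 M
Ka = [H+][A-]/[HA] = (1.12 × 10^-3)² / 7.39 × 10^-2 = 1.7 × 10^-5

Ka = 1.7 × 10^-5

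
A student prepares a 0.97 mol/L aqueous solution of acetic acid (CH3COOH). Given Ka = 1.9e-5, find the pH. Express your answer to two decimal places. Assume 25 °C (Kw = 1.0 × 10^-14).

pH = 2.37

CH3COOH ⇌ CH3COO- + H+
Let x = [H+] at equilibrium. Ka = x²/(0.97 − x).
Since Ka ≪ C₀, x ≈ √(Ka·C₀) = 4.29 × 10^-3 M.
Check: 0.44% ionized — well under 5%, approximation valid.
pH = −log[H+] = −log(4.29 × 10^-3) = 2.37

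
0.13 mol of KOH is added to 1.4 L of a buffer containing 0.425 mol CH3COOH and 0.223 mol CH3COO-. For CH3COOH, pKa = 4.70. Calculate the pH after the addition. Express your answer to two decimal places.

After neutralization: n(CH3COOH) = 0.295 mol, n(CH3COO-) = 0.353 mol.
pH = pKa + log(n_CH3COO-/n_CH3COOH) = 4.70 + log(0.353/0.295) = 4.70 + (+0.078)

pH = 4.78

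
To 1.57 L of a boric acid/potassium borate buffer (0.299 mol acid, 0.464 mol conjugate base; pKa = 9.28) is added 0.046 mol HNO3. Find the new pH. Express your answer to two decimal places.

After neutralization: n(B(OH)3) = 0.345 mol, n(B(OH)4-) = 0.418 mol.
pH = pKa + log([A⁻]/[HA]) = 9.28 + log(0.418/0.345) = 9.28 +0.083

pH = 9.36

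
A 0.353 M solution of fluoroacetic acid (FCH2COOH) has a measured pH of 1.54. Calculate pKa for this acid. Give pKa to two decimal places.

pKa = 2.59

[H+] = 10^(-1.54) = 2.88 × 10^-2 M
At equilibrium [HA] = 0.353 − 2.88 × 10^-2 = 3.24 × 10^-1 M
Ka = [H+][A-]/[HA] = (2.88 × 10^-2)² / 3.24 × 10^-1 = 2.56 × 10^-3
pKa = -log(2.56 × 10^-3) = 2.59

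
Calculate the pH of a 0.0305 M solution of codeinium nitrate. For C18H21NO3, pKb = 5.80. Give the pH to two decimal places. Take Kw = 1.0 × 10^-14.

pH = 4.86

C18H22NO3+ is the conjugate acid of the weak base C18H21NO3.
Kb = 10^(−5.80) = 1.58 × 10^-6
Ka = Kw/Kb = 1.0×10^-14 / 1.58 × 10^-6 = 6.33 × 10^-9
Ka = x²/(0.0305 − x) = 6.33 × 10^-9
Since Ka ≪ C₀, x ≈ √(Ka·C₀) = 1.39 × 10^-5 M.
pH = −log(1.39 × 10^-5) = 4.86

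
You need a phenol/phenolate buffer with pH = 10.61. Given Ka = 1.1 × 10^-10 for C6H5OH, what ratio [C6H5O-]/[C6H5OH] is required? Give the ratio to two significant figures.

ratio = 4.5

pKa = -log(1.1 × 10^-10) = 9.959
pH = pKa + log(r) ⇒ log(r) = 10.61 − 9.959 = +0.651
r = [C6H5O-]/[C6H5OH] = 10^(+0.651) = 4.48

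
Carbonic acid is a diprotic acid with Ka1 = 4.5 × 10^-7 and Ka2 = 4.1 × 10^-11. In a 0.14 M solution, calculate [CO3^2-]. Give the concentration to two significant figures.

4.1 × 10^-11 M

First ionization gives [H+] ≈ [HCO3-] = 2.51 × 10^-4 M.
Second step: Ka2 = [H+][CO3^2-]/[HCO3-] ≈ [CO3^2-] (since [H+] ≈ [HCO3-]).
So [CO3^2-] ≈ Ka2.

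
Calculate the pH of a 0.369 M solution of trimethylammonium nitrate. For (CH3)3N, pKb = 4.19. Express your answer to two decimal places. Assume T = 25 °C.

(CH3)3NH+ is the conjugate acid of the weak base (CH3)3N.
Kb = 10^(−4.19) = 6.46 × 10^-5
Ka = Kw/Kb = 1.0×10^-14 / 6.46 × 10^-5 = 1.55 × 10^-10
Ka = [H+]²/(0.369 − [H+]) = 1.55 × 10^-10
Assume [H+] ≪ 0.369: [H+] ≈ √(1.55 × 10^-10 × 0.369) = 7.56 × 10^-6 M
Check: 0.002% ionized — well under 5%, approximation valid.
pH = −log[H+] = −log(7.56 × 10^-6) = 5.12

pH = 5.12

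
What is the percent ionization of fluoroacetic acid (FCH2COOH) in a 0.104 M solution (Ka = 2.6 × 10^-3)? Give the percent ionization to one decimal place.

14.6%

FCH2COOH ⇌ FCH2COO- + H+; let x = [H+] at equilibrium.
Solve x² + 0.0026x − 0.00027 = 0 → x = 1.52 × 10^-2 M
% ionization = x/C₀ × 100% = 1.52 × 10^-2/0.104 × 100% = 14.6%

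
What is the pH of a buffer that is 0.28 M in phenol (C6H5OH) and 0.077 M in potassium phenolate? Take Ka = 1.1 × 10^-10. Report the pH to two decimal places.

pH = 9.40

pKa = −log(1.1 × 10^-10) = 9.959
Henderson–Hasselbalch: pH = pKa + log([C6H5O-]/[C6H5OH]) = 9.959 + log(0.077/0.28)
pH = 9.959 + (-0.561) = 9.40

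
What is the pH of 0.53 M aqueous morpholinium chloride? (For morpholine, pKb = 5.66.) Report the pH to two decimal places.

pH = 4.31

C4H8ONH2+ is the conjugate acid of the weak base C4H8ONH.
Kb = 10^(−5.66) = 2.19 × 10^-6
Ka = Kw/Kb = 1.0×10^-14 / 2.19 × 10^-6 = 4.57 × 10^-9
Ka = [H+]²/(0.53 − [H+]) = 4.57 × 10^-9
Assume [H+] ≪ 0.53: [H+] ≈ √(4.57 × 10^-9 × 0.53) = 4.92 × 10^-5 M
pH = −log(4.92 × 10^-5) = 4.31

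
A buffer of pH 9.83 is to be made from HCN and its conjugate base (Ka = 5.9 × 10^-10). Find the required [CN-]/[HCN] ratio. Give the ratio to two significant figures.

ratio = 4.0

pKa = -log(5.9 × 10^-10) = 9.229
pH = pKa + log(r) ⇒ log(r) = 9.83 − 9.229 = +0.601
r = [CN-]/[HCN] = 10^(+0.601) = 3.99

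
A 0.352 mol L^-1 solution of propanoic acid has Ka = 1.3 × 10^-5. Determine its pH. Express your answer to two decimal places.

pH = 2.67

CH3CH2COOH ⇌ CH3CH2COO- + H+
Ka = x²/(0.352 − x) = 1.3 × 10^-5
Since Ka ≪ C₀, x ≈ √(Ka·C₀) = 2.14 × 10^-3 M.
Check: 0.61% ionized — well under 5%, approximation valid.
pH = −log[H+] = −log(2.14 × 10^-3) = 2.67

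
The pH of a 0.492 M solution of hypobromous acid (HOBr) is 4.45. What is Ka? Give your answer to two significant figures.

[H+] = 10^(-4.45) = 3.55 × 10^-5 M
At equilibrium [HA] = 0.492 − 3.55 × 10^-5 = 4.92 × 10^-1 M
Ka = [H+][A-]/[HA] = (3.55 × 10^-5)² / 4.92 × 10^-1 = 2.6 × 10^-9

Ka = 2.6 × 10^-9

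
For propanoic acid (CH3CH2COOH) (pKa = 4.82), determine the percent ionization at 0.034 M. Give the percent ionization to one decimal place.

CH3CH2COOH ⇌ CH3CH2COO- + H+; let x = [H+] at equilibrium.
Ka = 10^(−4.82) = 1.51 × 10^-5
x ≈ √(Ka·C₀) = √(1.51 × 10^-5 × 0.034) = 7.17 × 10^-4 M
Fraction ionized = 7.17 × 10^-4 / 0.034 = 0.0211 → 2.1%

2.1%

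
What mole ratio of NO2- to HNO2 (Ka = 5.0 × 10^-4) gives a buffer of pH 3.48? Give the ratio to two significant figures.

ratio = 1.5

pKa = -log(5.0 × 10^-4) = 3.301
pH = pKa + log(r) ⇒ log(r) = 3.48 − 3.301 = +0.179
r = [NO2-]/[HNO2] = 10^(+0.179) = 1.51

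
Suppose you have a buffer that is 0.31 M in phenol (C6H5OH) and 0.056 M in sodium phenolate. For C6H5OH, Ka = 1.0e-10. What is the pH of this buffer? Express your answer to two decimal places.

pKa = −log(1.0 × 10^-10) = 10.000
Using pH = pKa + log([base]/[acid]) with [base]/[acid] = 0.056/0.31:
pH = 10.000 + (-0.743) = 9.26

pH = 9.26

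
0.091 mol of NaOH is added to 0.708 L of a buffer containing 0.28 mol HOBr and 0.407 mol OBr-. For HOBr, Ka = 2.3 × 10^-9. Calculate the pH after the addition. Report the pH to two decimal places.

OH- converts HOBr to OBr-: HOBr → 0.189 mol, OBr- → 0.498 mol.
pKa = −log(2.3 × 10^-9) = 8.638
pH = pKa + log([A⁻]/[HA]) = 8.638 + log(0.498/0.189) = 8.638 +0.421

pH = 9.06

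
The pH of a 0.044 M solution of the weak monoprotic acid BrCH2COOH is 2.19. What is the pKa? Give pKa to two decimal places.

pKa = 2.95

[H+] = 10^(-2.19) = 6.46 × 10^-3 M
At equilibrium [HA] = 0.044 − 6.46 × 10^-3 = 3.75 × 10^-2 M
Ka = [H+][A-]/[HA] = (6.46 × 10^-3)² / 3.75 × 10^-2 = 1.11 × 10^-3
pKa = -log(1.11 × 10^-3) = 2.95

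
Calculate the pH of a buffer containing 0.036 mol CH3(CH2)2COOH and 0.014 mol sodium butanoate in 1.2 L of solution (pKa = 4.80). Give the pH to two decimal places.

pH = 4.39

Henderson–Hasselbalch: pH = pKa + log([CH3(CH2)2COO-]/[CH3(CH2)2COOH]) = 4.80 + log(0.014/0.036)
pH = 4.80 + (-0.410) = 4.39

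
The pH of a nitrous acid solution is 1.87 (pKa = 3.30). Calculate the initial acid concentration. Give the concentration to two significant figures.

[H+] = 10^(-1.87) = 1.35 × 10^-2 M = x
Ka = 10^(−3.30) = 5.01 × 10^-4
Ka = x²/(C₀ − x) ⇒ C₀ = x + x²/Ka
C₀ = 1.35 × 10^-2 + (1.35 × 10^-2)²/(5.01 × 10^-4) = 3.77 × 10^-1 M

C₀ = 3.8 × 10^-1 M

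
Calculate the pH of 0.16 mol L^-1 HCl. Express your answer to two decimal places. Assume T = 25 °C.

HCl is a strong acid and dissociates completely, so [H+] = 0.16 M.
pH = -log(0.16) = 0.80

pH = 0.80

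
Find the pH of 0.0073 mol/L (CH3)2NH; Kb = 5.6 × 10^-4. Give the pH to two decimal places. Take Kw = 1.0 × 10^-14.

pH = 11.25

(CH3)2NH + H2O ⇌ (CH3)2NH2+ + OH-
Let x = [OH-] at equilibrium. Kb = x²/(0.0073 − x).
x is not negligible relative to C₀; solve x² + 0.00056·x − 4.09e-06 = 0.
x = (−Kb + √(Kb² + 4·Kb·C₀))/2 = 1.76 × 10^-3 M
pOH = −log(1.76 × 10^-3) = 2.75; pH = 14.00 − 2.75 = 11.25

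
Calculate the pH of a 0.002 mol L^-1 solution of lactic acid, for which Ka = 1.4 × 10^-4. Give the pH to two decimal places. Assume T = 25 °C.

pH = 3.33

CH3CH(OH)COOH ⇌ CH3CH(OH)COO- + H+
From the ICE table, Ka = [H+]²/(0.002 − [H+]) = 1.4 × 10^-4.
Here C₀/Ka ≈ 14.3, so the small-[H+] approximation fails. Use the quadratic:
[H+] = [−0.00014 + √(0.00014² + 1.12e-06)]/2 = 4.64 × 10^-4 M
pH = −log[H+] = −log(4.64 × 10^-4) = 3.33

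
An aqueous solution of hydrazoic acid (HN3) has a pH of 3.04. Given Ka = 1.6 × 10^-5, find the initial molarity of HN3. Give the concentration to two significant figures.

[H+] = 10^(-3.04) = 9.12 × 10^-4 M = x
Ka = x²/(C₀ − x) ⇒ C₀ = x + x²/Ka
C₀ = 9.12 × 10^-4 + (9.12 × 10^-4)²/(1.6 × 10^-5) = 5.29 × 10^-2 M

C₀ = 5.3 × 10^-2 M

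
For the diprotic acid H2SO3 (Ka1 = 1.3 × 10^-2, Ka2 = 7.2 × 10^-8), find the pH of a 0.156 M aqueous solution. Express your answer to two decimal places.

pH = 1.41

Ka1 ≫ Ka2, so treat the first dissociation as the only significant source of H+.
Ka1 = x²/(0.156 − x) = 1.3 × 10^-2
Solving the quadratic: x = (−Ka1 + √(Ka1² + 4·Ka1·C₀))/2 = 3.90 × 10^-2 M
pH = −log(3.90 × 10^-2) = 1.41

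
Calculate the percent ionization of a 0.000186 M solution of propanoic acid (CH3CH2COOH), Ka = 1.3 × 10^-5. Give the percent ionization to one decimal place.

23.2%

CH3CH2COOH ⇌ CH3CH2COO- + H+; let x = [H+] at equilibrium.
Solve x² + 1.3e-05x − 2.42e-09 = 0 → x = 4.31 × 10^-5 M
% ionization = x/C₀ × 100% = 4.31 × 10^-5/0.000186 × 100% = 23.2%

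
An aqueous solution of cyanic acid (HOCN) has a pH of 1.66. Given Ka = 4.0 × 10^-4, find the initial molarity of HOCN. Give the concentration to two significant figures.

[H+] = 10^(-1.66) = 2.19 × 10^-2 M = x
Ka = x²/(C₀ − x) ⇒ C₀ = x + x²/Ka
C₀ = 2.19 × 10^-2 + (2.19 × 10^-2)²/(4.0 × 10^-4) = 1.22 M

C₀ = 1.2 M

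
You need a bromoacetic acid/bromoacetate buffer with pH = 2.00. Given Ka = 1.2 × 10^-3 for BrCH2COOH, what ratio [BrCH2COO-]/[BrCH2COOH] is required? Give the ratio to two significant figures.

pKa = -log(1.2 × 10^-3) = 2.921
pH = pKa + log(r) ⇒ log(r) = 2.00 − 2.921 = -0.921
r = [BrCH2COO-]/[BrCH2COOH] = 10^(-0.921) = 0.12

ratio = 0.12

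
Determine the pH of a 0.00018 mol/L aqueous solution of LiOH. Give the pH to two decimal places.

LiOH is a strong base; [OH-] = 0.00018 M.
pOH = -log(0.00018) = 3.74
pH = 14.00 - 3.74 = 10.26

pH = 10.26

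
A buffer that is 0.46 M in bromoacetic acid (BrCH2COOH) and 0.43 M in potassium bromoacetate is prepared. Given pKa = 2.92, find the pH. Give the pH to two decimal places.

pH = 2.89

Henderson–Hasselbalch: pH = pKa + log([BrCH2COO-]/[BrCH2COOH]) = 2.92 + log(0.43/0.46)
pH = 2.92 + (-0.029) = 2.89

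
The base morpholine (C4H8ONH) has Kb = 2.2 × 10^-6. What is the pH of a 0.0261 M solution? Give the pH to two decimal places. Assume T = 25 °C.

pH = 10.38

C4H8ONH + H2O ⇌ C4H8ONH2+ + OH-
Kb = [OH-]²/(0.0261 − [OH-]) = 2.2 × 10^-6
Neglecting [OH-] in the denominator: [OH-] = √(2.2 × 10^-6 × 0.0261) = 2.40 × 10^-4 M
pOH = 3.62, so pH = 14.00 − pOH = 10.38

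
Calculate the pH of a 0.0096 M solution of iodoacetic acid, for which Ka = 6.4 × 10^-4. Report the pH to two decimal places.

ICH2COOH ⇌ ICH2COO- + H+
Ka = x²/(0.0096 − x) = 6.4 × 10^-4
The 5% rule fails; solving x² + Ka·x − Ka·C₀ = 0 exactly:
x = (−Ka + √(Ka² + 4·Ka·C₀))/2 = 2.18 × 10^-3 M
pH = −log[H+] = −log(2.18 × 10^-3) = 2.66

pH = 2.66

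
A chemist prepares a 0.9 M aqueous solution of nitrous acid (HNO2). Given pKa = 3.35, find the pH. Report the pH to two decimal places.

pH = 1.70

HNO2 ⇌ NO2- + H+
Ka = 10^(−3.35) = 4.47 × 10^-4
Ka = [H+]²/(0.9 − [H+]) = 4.47 × 10^-4
Neglecting [H+] in the denominator: [H+] = √(4.47 × 10^-4 × 0.9) = 2.01 × 10^-2 M
pH = −log(2.01 × 10^-2) = 1.70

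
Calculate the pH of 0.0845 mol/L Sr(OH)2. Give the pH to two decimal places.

pH = 13.23

Sr(OH)2 is a strong base (each formula unit releases 2 OH-); [OH-] = 0.169 M.
pOH = -log(0.169) = 0.77
pH = 14.00 - 0.77 = 13.23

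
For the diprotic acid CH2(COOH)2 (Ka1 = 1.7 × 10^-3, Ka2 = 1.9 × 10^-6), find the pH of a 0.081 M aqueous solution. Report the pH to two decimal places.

Since Ka1 ≫ Ka2, the first ionization dominates [H+].
Ka1 = x²/(0.081 − x) = 1.7 × 10^-3
Solving the quadratic: x = (−Ka1 + √(Ka1² + 4·Ka1·C₀))/2 = 1.09 × 10^-2 M
pH = −log(1.09 × 10^-2) = 1.96

pH = 1.96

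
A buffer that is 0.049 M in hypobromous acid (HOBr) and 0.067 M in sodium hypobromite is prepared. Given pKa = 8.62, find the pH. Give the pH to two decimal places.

Henderson–Hasselbalch: pH = pKa + log([OBr-]/[HOBr]) = 8.62 + log(0.067/0.049)
pH = 8.62 + (+0.136) = 8.76

pH = 8.76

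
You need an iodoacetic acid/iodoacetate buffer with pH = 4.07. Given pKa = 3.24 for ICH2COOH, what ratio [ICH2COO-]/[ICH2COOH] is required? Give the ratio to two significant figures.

ratio = 6.8

pH = pKa + log(r) ⇒ log(r) = 4.07 − 3.24 = +0.83
r = [ICH2COO-]/[ICH2COOH] = 10^(+0.83) = 6.76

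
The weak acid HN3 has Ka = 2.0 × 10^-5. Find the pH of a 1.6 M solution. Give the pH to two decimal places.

HN3 ⇌ N3- + H+
Let x = [H+] at equilibrium. Ka = x²/(1.6 − x).
Neglecting x in the denominator: x = √(2.0 × 10^-5 × 1.6) = 5.66 × 10^-3 M
pH = −log(5.66 × 10^-3) = 2.25

pH = 2.25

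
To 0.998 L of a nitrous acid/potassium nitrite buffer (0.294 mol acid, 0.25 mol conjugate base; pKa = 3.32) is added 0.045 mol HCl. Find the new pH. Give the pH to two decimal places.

After neutralization: n(HNO2) = 0.339 mol, n(NO2-) = 0.205 mol.
pH = pKa + log([A⁻]/[HA]) = 3.32 + log(0.205/0.339) = 3.32 -0.218

pH = 3.10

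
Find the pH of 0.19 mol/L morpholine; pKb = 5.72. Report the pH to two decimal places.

C4H8ONH + H2O ⇌ C4H8ONH2+ + OH-
Kb = 10^(−5.72) = 1.91 × 10^-6
From the ICE table, Kb = x²/(0.19 − x) = 1.91 × 10^-6.
Assume x ≪ 0.19: x ≈ √(1.91 × 10^-6 × 0.19) = 6.02 × 10^-4 M
Check: 0.32% ionized — well under 5%, approximation valid.
pOH = 3.22, so pH = 14.00 − pOH = 10.78

pH = 10.78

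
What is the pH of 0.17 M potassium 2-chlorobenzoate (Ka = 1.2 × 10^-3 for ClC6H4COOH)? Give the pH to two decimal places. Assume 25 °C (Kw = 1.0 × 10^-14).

ClC6H4COO- is the conjugate base of the weak acid ClC6H4COOH.
Kb = Kw/Ka = 1.0×10^-14 / 1.2 × 10^-3 = 8.33 × 10^-12
From the ICE table, Kb = [OH-]²/(0.17 − [OH-]) = 8.33 × 10^-12.
Since Kb ≪ C₀, [OH-] ≈ √(Kb·C₀) = 1.19 × 10^-6 M.
Check: 0.0007% ionized — well under 5%, approximation valid.
pOH = 5.92, so pH = 14.00 − pOH = 8.08

pH = 8.08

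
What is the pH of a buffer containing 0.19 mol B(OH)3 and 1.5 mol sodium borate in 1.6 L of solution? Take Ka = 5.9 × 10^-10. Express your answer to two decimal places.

pKa = −log(5.9 × 10^-10) = 9.229
Using pH = pKa + log([base]/[acid]) with [base]/[acid] = 1.5/0.19:
pH = 9.229 + (+0.897) = 10.13

pH = 10.13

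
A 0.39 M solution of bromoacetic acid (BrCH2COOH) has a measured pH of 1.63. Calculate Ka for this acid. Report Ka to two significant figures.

[H+] = 10^(-1.63) = 2.34 × 10^-2 M
At equilibrium [HA] = 0.39 − 2.34 × 10^-2 = 3.67 × 10^-1 M
Ka = [H+][A-]/[HA] = (2.34 × 10^-2)² / 3.67 × 10^-1 = 1.5 × 10^-3

Ka = 1.5 × 10^-3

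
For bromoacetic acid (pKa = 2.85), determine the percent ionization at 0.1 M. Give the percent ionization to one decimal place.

BrCH2COOH ⇌ BrCH2COO- + H+; let x = [H+] at equilibrium.
Ka = 10^(−2.85) = 1.41 × 10^-3
Ka = x²/(C₀ − x); solving the quadratic gives x = 1.12 × 10^-2 M.
Fraction ionized = 1.12 × 10^-2 / 0.1 = 0.1120 → 11.2%

11.2%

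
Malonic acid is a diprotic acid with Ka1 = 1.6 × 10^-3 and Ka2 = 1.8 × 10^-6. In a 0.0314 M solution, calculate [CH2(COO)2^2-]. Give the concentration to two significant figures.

1.8 × 10^-6 M

First ionization gives [H+] ≈ [CH2(COOH)COO-] = 6.33 × 10^-3 M.
Second step: Ka2 = [H+][CH2(COO)2^2-]/[CH2(COOH)COO-] ≈ [CH2(COO)2^2-] (since [H+] ≈ [CH2(COOH)COO-]).
So [CH2(COO)2^2-] ≈ Ka2.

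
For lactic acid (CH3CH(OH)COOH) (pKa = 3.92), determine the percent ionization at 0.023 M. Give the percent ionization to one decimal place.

7.0%

CH3CH(OH)COOH ⇌ CH3CH(OH)COO- + H+; let x = [H+] at equilibrium.
Ka = 10^(−3.92) = 1.20 × 10^-4
Ka = x²/(C₀ − x); solving the quadratic gives x = 1.60 × 10^-3 M.
% ionization = x/C₀ × 100% = 1.60 × 10^-3/0.023 × 100% = 7.0%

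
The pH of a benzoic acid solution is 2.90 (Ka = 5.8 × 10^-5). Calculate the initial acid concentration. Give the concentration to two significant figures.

C₀ = 2.9 × 10^-2 M

[H+] = 10^(-2.90) = 1.26 × 10^-3 M = x
Ka = x²/(C₀ − x) ⇒ C₀ = x + x²/Ka
C₀ = 1.26 × 10^-3 + (1.26 × 10^-3)²/(5.8 × 10^-5) = 2.86 × 10^-2 M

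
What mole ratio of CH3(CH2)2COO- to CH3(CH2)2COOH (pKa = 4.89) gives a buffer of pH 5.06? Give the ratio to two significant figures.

pH = pKa + log(r) ⇒ log(r) = 5.06 − 4.89 = +0.17
r = [CH3(CH2)2COO-]/[CH3(CH2)2COOH] = 10^(+0.17) = 1.48

ratio = 1.5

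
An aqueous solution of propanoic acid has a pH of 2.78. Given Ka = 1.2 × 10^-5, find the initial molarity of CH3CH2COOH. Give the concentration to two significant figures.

[H+] = 10^(-2.78) = 1.66 × 10^-3 M = x
Ka = x²/(C₀ − x) ⇒ C₀ = x + x²/Ka
C₀ = 1.66 × 10^-3 + (1.66 × 10^-3)²/(1.2 × 10^-5) = 2.31 × 10^-1 M

C₀ = 2.3 × 10^-1 M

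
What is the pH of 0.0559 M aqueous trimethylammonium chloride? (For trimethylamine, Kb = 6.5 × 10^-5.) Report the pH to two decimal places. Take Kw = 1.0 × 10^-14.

(CH3)3NH+ is the conjugate acid of the weak base (CH3)3N.
Ka = Kw/Kb = 1.0×10^-14 / 6.5 × 10^-5 = 1.54 × 10^-10
From the ICE table, Ka = [H+]²/(0.0559 − [H+]) = 1.54 × 10^-10.
Since Ka ≪ C₀, [H+] ≈ √(Ka·C₀) = 2.93 × 10^-6 M.
([H+]/C₀ = 0.0052% < 5%, so the approximation holds.)
pH = −log[H+] = −log(2.93 × 10^-6) = 5.53

pH = 5.53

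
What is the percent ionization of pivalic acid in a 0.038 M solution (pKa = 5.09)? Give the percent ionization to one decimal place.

1.5%

(CH3)3CCOOH ⇌ (CH3)3CCOO- + H+; let x = [H+] at equilibrium.
Ka = 10^(−5.09) = 8.13 × 10^-6
x ≈ √(Ka·C₀) = √(8.13 × 10^-6 × 0.038) = 5.56 × 10^-4 M
% ionization = x/C₀ × 100% = 5.56 × 10^-4/0.038 × 100% = 1.5%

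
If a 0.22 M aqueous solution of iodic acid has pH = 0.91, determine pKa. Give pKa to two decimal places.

pKa = 0.81

[H+] = 10^(-0.91) = 1.23 × 10^-1 M
At equilibrium [HA] = 0.22 − 1.23 × 10^-1 = 9.70 × 10^-2 M
Ka = [H+][A-]/[HA] = (1.23 × 10^-1)² / 9.70 × 10^-2 = 1.56 × 10^-1
pKa = -log(1.56 × 10^-1) = 0.81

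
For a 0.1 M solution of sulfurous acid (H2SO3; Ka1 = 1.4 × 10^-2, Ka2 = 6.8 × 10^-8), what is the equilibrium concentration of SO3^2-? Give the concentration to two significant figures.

6.8 × 10^-8 M

First ionization gives [H+] ≈ [HSO3-] = 3.11 × 10^-2 M.
Second step: Ka2 = [H+][SO3^2-]/[HSO3-] ≈ [SO3^2-] (since [H+] ≈ [HSO3-]).
So [SO3^2-] ≈ Ka2.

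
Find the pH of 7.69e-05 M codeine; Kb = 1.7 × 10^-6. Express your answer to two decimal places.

C18H21NO3 + H2O ⇌ C18H22NO3+ + OH-
Kb = [OH-]²/(7.69e-05 − [OH-]) = 1.7 × 10^-6
[OH-] is not negligible relative to C₀; solve [OH-]² + 1.7e-06·[OH-] − 1.31e-10 = 0.
[OH-] = [−1.7e-06 + √(1.7e-06² + 5.23e-10)]/2 = 1.06 × 10^-5 M
pOH = 4.97, so pH = 14.00 − pOH = 9.03

pH = 9.03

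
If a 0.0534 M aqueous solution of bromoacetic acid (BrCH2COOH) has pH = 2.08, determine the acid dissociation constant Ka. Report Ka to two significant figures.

Ka = 1.5 × 10^-3

[H+] = 10^(-2.08) = 8.32 × 10^-3 M
At equilibrium [HA] = 0.0534 − 8.32 × 10^-3 = 4.51 × 10^-2 M
Ka = [H+][A-]/[HA] = (8.32 × 10^-3)² / 4.51 × 10^-2 = 1.5 × 10^-3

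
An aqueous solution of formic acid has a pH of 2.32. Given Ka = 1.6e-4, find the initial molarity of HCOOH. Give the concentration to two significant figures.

C₀ = 1.5 × 10^-1 M

[H+] = 10^(-2.32) = 4.79 × 10^-3 M = x
Ka = x²/(C₀ − x) ⇒ C₀ = x + x²/Ka
C₀ = 4.79 × 10^-3 + (4.79 × 10^-3)²/(1.6 × 10^-4) = 1.48 × 10^-1 M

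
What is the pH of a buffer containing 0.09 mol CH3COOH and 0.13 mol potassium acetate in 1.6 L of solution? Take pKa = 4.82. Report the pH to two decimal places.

Using pH = pKa + log([base]/[acid]) with [base]/[acid] = 0.13/0.09:
pH = 4.82 + (+0.160) = 4.98

pH = 4.98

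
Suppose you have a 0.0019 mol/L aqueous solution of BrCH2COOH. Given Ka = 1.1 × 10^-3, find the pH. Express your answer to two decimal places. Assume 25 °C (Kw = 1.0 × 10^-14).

pH = 3.00

BrCH2COOH ⇌ BrCH2COO- + H+
From the ICE table, Ka = x²/(0.0019 − x) = 1.1 × 10^-3.
Here C₀/Ka ≈ 1.73, so the small-x approximation fails. Use the quadratic:
x = (−Ka + √(Ka² + 4·Ka·C₀))/2 = 9.97 × 10^-4 M
pH = −log[H+] = −log(9.97 × 10^-4) = 3.00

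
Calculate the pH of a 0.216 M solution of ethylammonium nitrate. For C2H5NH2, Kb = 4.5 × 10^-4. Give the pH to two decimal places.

C2H5NH3+ is the conjugate acid of the weak base C2H5NH2.
Ka = Kw/Kb = 1.0×10^-14 / 4.5 × 10^-4 = 2.22 × 10^-11
From the ICE table, Ka = [H+]²/(0.216 − [H+]) = 2.22 × 10^-11.
Since Ka ≪ C₀, [H+] ≈ √(Ka·C₀) = 2.19 × 10^-6 M.
pH = −log(2.19 × 10^-6) = 5.66

pH = 5.66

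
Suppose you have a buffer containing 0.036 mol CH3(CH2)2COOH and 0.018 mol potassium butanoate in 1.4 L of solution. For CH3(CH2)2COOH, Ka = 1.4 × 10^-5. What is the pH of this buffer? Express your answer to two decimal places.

pKa = −log(1.4 × 10^-5) = 4.854
pH = pKa + log([A⁻]/[HA]) = 4.854 + log(0.018/0.036)
pH = 4.854 + (-0.301) = 4.55

pH = 4.55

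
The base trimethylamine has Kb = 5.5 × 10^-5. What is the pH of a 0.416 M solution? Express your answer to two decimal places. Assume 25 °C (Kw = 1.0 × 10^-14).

(CH3)3N + H2O ⇌ (CH3)3NH+ + OH-
Kb = [OH-]²/(0.416 − [OH-]) = 5.5 × 10^-5
Since Kb ≪ C₀, [OH-] ≈ √(Kb·C₀) = 4.78 × 10^-3 M.
pOH = 2.32, so pH = 14.00 − pOH = 11.68

pH = 11.68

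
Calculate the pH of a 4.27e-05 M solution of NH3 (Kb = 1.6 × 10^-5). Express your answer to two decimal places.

pH = 9.29

NH3 + H2O ⇌ NH4+ + OH-
Kb = [OH-]²/(4.27e-05 − [OH-]) = 1.6 × 10^-5
Here C₀/Kb ≈ 2.67, so the small-[OH-] approximation fails. Use the quadratic:
[OH-] = (−Kb + √(Kb² + 4·Kb·C₀))/2 = 1.93 × 10^-5 M
pOH = 4.71, so pH = 14.00 − pOH = 9.29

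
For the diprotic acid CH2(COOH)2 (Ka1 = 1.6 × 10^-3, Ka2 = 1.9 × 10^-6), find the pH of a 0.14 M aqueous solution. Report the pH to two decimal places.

Since Ka1 ≫ Ka2, the first ionization dominates [H+].
Ka1 = x²/(0.14 − x) = 1.6 × 10^-3
Solving the quadratic: x = (−Ka1 + √(Ka1² + 4·Ka1·C₀))/2 = 1.42 × 10^-2 M
pH = −log(1.42 × 10^-2) = 1.85

pH = 1.85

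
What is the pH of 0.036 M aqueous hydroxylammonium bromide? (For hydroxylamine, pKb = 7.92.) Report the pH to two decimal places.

NH3OH+ is the conjugate acid of the weak base NH2OH.
Kb = 10^(−7.92) = 1.20 × 10^-8
Ka = Kw/Kb = 1.0×10^-14 / 1.20 × 10^-8 = 8.33 × 10^-7
From the ICE table, Ka = [H+]²/(0.036 − [H+]) = 8.33 × 10^-7.
Since Ka ≪ C₀, [H+] ≈ √(Ka·C₀) = 1.73 × 10^-4 M.
Check: 0.48% ionized — well under 5%, approximation valid.
pH = −log[H+] = −log(1.73 × 10^-4) = 3.76

pH = 3.76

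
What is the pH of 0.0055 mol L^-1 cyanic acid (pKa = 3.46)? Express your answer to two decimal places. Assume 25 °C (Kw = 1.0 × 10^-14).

pH = 2.91

HOCN ⇌ OCN- + H+
Ka = 10^(−3.46) = 3.47 × 10^-4
From the ICE table, Ka = x²/(0.0055 − x) = 3.47 × 10^-4.
x is not negligible relative to C₀; solve x² + 0.000347·x − 1.91e-06 = 0.
x = [−0.000347 + √(0.000347² + 7.63e-06)]/2 = 1.22 × 10^-3 M
pH = −log[H+] = −log(1.22 × 10^-3) = 2.91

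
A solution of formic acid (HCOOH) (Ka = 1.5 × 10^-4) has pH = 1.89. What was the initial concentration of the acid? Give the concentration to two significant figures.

C₀ = 1.1 M

[H+] = 10^(-1.89) = 1.29 × 10^-2 M = x
Ka = x²/(C₀ − x) ⇒ C₀ = x + x²/Ka
C₀ = 1.29 × 10^-2 + (1.29 × 10^-2)²/(1.5 × 10^-4) = 1.12 M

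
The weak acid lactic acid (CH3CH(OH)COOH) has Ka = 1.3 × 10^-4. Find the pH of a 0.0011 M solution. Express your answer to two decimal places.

CH3CH(OH)COOH ⇌ CH3CH(OH)COO- + H+
Ka = x²/(0.0011 − x) = 1.3 × 10^-4
The 5% rule fails; solving x² + Ka·x − Ka·C₀ = 0 exactly:
x = [−0.00013 + √(0.00013² + 5.72e-07)]/2 = 3.19 × 10^-4 M
pH = −log(3.19 × 10^-4) = 3.50

pH = 3.50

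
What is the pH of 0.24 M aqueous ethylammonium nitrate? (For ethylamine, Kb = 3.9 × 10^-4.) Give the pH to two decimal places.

C2H5NH3+ is the conjugate acid of the weak base C2H5NH2.
Ka = Kw/Kb = 1.0×10^-14 / 3.9 × 10^-4 = 2.56 × 10^-11
From the ICE table, Ka = x²/(0.24 − x) = 2.56 × 10^-11.
Neglecting x in the denominator: x = √(2.56 × 10^-11 × 0.24) = 2.48 × 10^-6 M
pH = −log(2.48 × 10^-6) = 5.61

pH = 5.61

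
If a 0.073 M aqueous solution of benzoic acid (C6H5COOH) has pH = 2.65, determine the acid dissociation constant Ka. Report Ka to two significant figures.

[H+] = 10^(-2.65) = 2.24 × 10^-3 M
At equilibrium [HA] = 0.073 − 2.24 × 10^-3 = 7.08 × 10^-2 M
Ka = [H+][A-]/[HA] = (2.24 × 10^-3)² / 7.08 × 10^-2 = 7.1 × 10^-5

Ka = 7.1 × 10^-5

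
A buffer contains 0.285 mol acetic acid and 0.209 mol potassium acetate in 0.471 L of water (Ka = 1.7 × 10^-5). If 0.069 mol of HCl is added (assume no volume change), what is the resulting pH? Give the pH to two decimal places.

After neutralization: n(CH3COOH) = 0.354 mol, n(CH3COO-) = 0.14 mol.
pKa = −log(1.7 × 10^-5) = 4.770
pH = pKa + log([A⁻]/[HA]) = 4.770 + log(0.14/0.354) = 4.770 -0.403

pH = 4.37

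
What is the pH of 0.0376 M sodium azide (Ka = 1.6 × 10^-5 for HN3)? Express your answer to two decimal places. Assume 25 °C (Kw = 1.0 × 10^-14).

N3- is the conjugate base of the weak acid HN3.
Kb = Kw/Ka = 1.0×10^-14 / 1.6 × 10^-5 = 6.25 × 10^-10
Kb = [OH-]²/(0.0376 − [OH-]) = 6.25 × 10^-10
Assume [OH-] ≪ 0.0376: [OH-] ≈ √(6.25 × 10^-10 × 0.0376) = 4.85 × 10^-6 M
Check: 0.013% ionized — well under 5%, approximation valid.
pOH = −log(4.85 × 10^-6) = 5.31; pH = 14.00 − 5.31 = 8.69

pH = 8.69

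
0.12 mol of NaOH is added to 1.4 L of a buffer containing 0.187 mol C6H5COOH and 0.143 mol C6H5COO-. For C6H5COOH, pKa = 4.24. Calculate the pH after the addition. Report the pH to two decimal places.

After neutralization: n(C6H5COOH) = 0.067 mol, n(C6H5COO-) = 0.263 mol.
pH = pKa + log([A⁻]/[HA]) = 4.24 + log(0.263/0.067) = 4.24 +0.594

pH = 4.83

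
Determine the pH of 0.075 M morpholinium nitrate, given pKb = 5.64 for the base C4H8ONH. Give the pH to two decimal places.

C4H8ONH2+ is the conjugate acid of the weak base C4H8ONH.
Kb = 10^(−5.64) = 2.29 × 10^-6
Ka = Kw/Kb = 1.0×10^-14 / 2.29 × 10^-6 = 4.37 × 10^-9
Ka = x²/(0.075 − x) = 4.37 × 10^-9
Since Ka ≪ C₀, x ≈ √(Ka·C₀) = 1.81 × 10^-5 M.
Check: 0.024% ionized — well under 5%, approximation valid.
pH = −log(1.81 × 10^-5) = 4.74

pH = 4.74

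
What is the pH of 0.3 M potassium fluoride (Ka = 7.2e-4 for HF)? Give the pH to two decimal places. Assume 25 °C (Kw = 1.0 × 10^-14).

pH = 8.31

F- is the conjugate base of the weak acid HF.
Kb = Kw/Ka = 1.0×10^-14 / 7.2 × 10^-4 = 1.39 × 10^-11
Kb = [OH-]²/(0.3 − [OH-]) = 1.39 × 10^-11
Assume [OH-] ≪ 0.3: [OH-] ≈ √(1.39 × 10^-11 × 0.3) = 2.04 × 10^-6 M
pOH = 5.69, so pH = 14.00 − pOH = 8.31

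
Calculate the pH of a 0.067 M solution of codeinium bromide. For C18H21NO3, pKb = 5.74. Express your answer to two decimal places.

C18H22NO3+ is the conjugate acid of the weak base C18H21NO3.
Kb = 10^(−5.74) = 1.82 × 10^-6
Ka = Kw/Kb = 1.0×10^-14 / 1.82 × 10^-6 = 5.49 × 10^-9
Let x = [H+] at equilibrium. Ka = x²/(0.067 − x).
Neglecting x in the denominator: x = √(5.49 × 10^-9 × 0.067) = 1.92 × 10^-5 M
pH = −log(1.92 × 10^-5) = 4.72

pH = 4.72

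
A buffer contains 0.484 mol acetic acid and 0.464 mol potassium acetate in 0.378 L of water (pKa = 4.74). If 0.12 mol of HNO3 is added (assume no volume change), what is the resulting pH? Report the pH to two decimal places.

pH = 4.50

After neutralization: n(CH3COOH) = 0.604 mol, n(CH3COO-) = 0.344 mol.
Henderson–Hasselbalch with mole ratio 0.344/0.604: pH = 4.74 + (-0.244)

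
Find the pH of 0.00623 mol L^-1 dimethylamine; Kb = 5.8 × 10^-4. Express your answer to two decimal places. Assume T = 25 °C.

pH = 11.21

(CH3)2NH + H2O ⇌ (CH3)2NH2+ + OH-
From the ICE table, Kb = [OH-]²/(0.00623 − [OH-]) = 5.8 × 10^-4.
Here C₀/Kb ≈ 10.7, so the small-[OH-] approximation fails. Use the quadratic:
[OH-] = [−0.00058 + √(0.00058² + 1.45e-05)]/2 = 1.63 × 10^-3 M
pOH = 2.79, so pH = 14.00 − pOH = 11.21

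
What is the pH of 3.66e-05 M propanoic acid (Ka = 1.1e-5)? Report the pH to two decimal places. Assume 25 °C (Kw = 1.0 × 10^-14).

pH = 4.82

CH3CH2COOH ⇌ CH3CH2COO- + H+
Let x = [H+] at equilibrium. Ka = x²/(3.66e-05 − x).
The 5% rule fails; solving x² + Ka·x − Ka·C₀ = 0 exactly:
x = (−Ka + √(Ka² + 4·Ka·C₀))/2 = 1.53 × 10^-5 M
pH = −log[H+] = −log(1.53 × 10^-5) = 4.82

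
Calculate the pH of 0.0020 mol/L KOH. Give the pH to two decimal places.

KOH is a strong base; [OH-] = 0.002 M.
pOH = -log(0.002) = 2.70
pH = 14.00 - 2.70 = 11.30

pH = 11.30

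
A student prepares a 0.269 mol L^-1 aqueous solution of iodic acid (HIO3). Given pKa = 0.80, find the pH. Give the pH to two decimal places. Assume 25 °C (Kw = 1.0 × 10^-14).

pH = 0.85

HIO3 ⇌ IO3- + H+
Ka = 10^(−0.80) = 1.58 × 10^-1
From the ICE table, Ka = x²/(0.269 − x) = 1.58 × 10^-1.
Here C₀/Ka ≈ 1.7, so the small-x approximation fails. Use the quadratic:
x = (−Ka + √(Ka² + 4·Ka·C₀))/2 = 1.42 × 10^-1 M
pH = −log(1.42 × 10^-1) = 0.85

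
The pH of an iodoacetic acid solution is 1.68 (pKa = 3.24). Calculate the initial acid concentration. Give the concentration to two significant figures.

C₀ = 7.8 × 10^-1 M

[H+] = 10^(-1.68) = 2.09 × 10^-2 M = x
Ka = 10^(−3.24) = 5.75 × 10^-4
Ka = x²/(C₀ − x) ⇒ C₀ = x + x²/Ka
C₀ = 2.09 × 10^-2 + (2.09 × 10^-2)²/(5.75 × 10^-4) = 7.81 × 10^-1 M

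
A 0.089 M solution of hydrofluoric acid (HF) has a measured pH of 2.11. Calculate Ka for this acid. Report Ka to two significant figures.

[H+] = 10^(-2.11) = 7.76 × 10^-3 M
At equilibrium [HA] = 0.089 − 7.76 × 10^-3 = 8.12 × 10^-2 M
Ka = [H+][A-]/[HA] = (7.76 × 10^-3)² / 8.12 × 10^-2 = 7.4 × 10^-4

Ka = 7.4 × 10^-4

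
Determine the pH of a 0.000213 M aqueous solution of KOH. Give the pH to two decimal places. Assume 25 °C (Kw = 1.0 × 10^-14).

pH = 10.33

KOH is a strong base; [OH-] = 0.000213 M.
pOH = -log(0.000213) = 3.67
pH = 14.00 - 3.67 = 10.33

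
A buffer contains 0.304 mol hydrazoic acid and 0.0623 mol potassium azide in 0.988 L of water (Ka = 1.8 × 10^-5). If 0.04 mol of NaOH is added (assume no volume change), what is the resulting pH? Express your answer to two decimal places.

OH- converts HN3 to N3-: HN3 → 0.264 mol, N3- → 0.102 mol.
pKa = −log(1.8 × 10^-5) = 4.745
pH = pKa + log([A⁻]/[HA]) = 4.745 + log(0.102/0.264) = 4.745 -0.413

pH = 4.33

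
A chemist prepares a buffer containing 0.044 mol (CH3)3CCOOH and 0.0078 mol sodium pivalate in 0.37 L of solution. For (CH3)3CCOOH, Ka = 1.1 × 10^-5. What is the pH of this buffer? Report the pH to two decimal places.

pH = 4.21

pKa = −log(1.1 × 10^-5) = 4.959
pH = pKa + log([A⁻]/[HA]) = 4.959 + log(0.0078/0.044)
pH = 4.959 + (-0.751) = 4.21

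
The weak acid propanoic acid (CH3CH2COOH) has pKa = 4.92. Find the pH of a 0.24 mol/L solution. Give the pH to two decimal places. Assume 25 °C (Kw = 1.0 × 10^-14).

CH3CH2COOH ⇌ CH3CH2COO- + H+
Ka = 10^(−4.92) = 1.20 × 10^-5
From the ICE table, Ka = [H+]²/(0.24 − [H+]) = 1.20 × 10^-5.
Neglecting [H+] in the denominator: [H+] = √(1.20 × 10^-5 × 0.24) = 1.70 × 10^-3 M
pH = −log(1.70 × 10^-3) = 2.77

pH = 2.77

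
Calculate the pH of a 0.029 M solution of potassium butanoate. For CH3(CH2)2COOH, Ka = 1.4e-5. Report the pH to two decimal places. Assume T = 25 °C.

pH = 8.66

CH3(CH2)2COO- is the conjugate base of the weak acid CH3(CH2)2COOH.
Kb = Kw/Ka = 1.0×10^-14 / 1.4 × 10^-5 = 7.14 × 10^-10
Kb = x²/(0.029 − x) = 7.14 × 10^-10
Neglecting x in the denominator: x = √(7.14 × 10^-10 × 0.029) = 4.55 × 10^-6 M
(x/C₀ = 0.016% < 5%, so the approximation holds.)
pOH = 5.34, so pH = 14.00 − pOH = 8.66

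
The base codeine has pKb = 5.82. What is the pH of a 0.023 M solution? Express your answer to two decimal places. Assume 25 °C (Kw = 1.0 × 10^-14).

C18H21NO3 + H2O ⇌ C18H22NO3+ + OH-
Kb = 10^(−5.82) = 1.51 × 10^-6
From the ICE table, Kb = x²/(0.023 − x) = 1.51 × 10^-6.
Neglecting x in the denominator: x = √(1.51 × 10^-6 × 0.023) = 1.86 × 10^-4 M
pOH = −log(1.86 × 10^-4) = 3.73; pH = 14.00 − 3.73 = 10.27

pH = 10.27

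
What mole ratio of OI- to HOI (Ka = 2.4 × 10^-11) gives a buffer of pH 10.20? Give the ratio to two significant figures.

pKa = -log(2.4 × 10^-11) = 10.620
pH = pKa + log(r) ⇒ log(r) = 10.20 − 10.620 = -0.420
r = [OI-]/[HOI] = 10^(-0.420) = 0.38

ratio = 0.38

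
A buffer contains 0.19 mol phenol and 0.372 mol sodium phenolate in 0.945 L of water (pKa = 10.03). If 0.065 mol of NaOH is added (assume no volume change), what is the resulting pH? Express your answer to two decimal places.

OH- converts C6H5OH to C6H5O-: C6H5OH → 0.125 mol, C6H5O- → 0.437 mol.
Henderson–Hasselbalch with mole ratio 0.437/0.125: pH = 10.03 + (+0.544)

pH = 10.57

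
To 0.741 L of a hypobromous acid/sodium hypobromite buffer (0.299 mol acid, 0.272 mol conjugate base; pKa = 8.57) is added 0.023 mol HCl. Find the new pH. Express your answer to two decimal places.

Added H+ converts OBr- to HOBr: HOBr → 0.322 mol, OBr- → 0.249 mol.
Henderson–Hasselbalch with mole ratio 0.249/0.322: pH = 8.57 + (-0.112)

pH = 8.46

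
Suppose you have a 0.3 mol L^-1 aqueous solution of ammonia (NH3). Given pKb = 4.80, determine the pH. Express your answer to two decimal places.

NH3 + H2O ⇌ NH4+ + OH-
Kb = 10^(−4.80) = 1.58 × 10^-5
Kb = [OH-]²/(0.3 − [OH-]) = 1.58 × 10^-5
Since Kb ≪ C₀, [OH-] ≈ √(Kb·C₀) = 2.18 × 10^-3 M.
([OH-]/C₀ = 0.73% < 5%, so the approximation holds.)
pOH = 2.66, so pH = 14.00 − pOH = 11.34

pH = 11.34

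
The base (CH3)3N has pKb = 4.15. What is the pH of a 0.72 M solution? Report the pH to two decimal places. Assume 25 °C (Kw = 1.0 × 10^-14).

pH = 11.85

(CH3)3N + H2O ⇌ (CH3)3NH+ + OH-
Kb = 10^(−4.15) = 7.08 × 10^-5
From the ICE table, Kb = [OH-]²/(0.72 − [OH-]) = 7.08 × 10^-5.
Neglecting [OH-] in the denominator: [OH-] = √(7.08 × 10^-5 × 0.72) = 7.14 × 10^-3 M
([OH-]/C₀ = 0.99% < 5%, so the approximation holds.)
pOH = −log(7.14 × 10^-3) = 2.15; pH = 14.00 − 2.15 = 11.85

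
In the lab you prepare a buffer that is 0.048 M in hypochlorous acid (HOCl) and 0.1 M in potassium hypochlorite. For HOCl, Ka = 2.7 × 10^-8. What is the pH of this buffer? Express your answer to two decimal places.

pH = 7.89

pKa = −log(2.7 × 10^-8) = 7.569
Using pH = pKa + log([base]/[acid]) with [base]/[acid] = 0.1/0.048:
pH = 7.569 + (+0.319) = 7.89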